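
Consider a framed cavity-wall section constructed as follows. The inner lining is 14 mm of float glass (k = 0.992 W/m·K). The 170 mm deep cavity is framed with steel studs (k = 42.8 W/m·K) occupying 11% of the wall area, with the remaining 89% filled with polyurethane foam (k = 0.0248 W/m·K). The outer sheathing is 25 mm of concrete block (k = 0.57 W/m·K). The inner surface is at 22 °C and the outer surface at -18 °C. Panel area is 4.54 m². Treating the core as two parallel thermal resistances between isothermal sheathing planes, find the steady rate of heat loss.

Sheathing layers in series; stud and cavity paths in parallel between them.
R_inner = 0.014/(0.992×4.54) = 0.003109 K/W
R_stud  = 0.17/(42.8×0.11×4.54) = 0.007953 K/W
R_cav   = 0.17/(0.0248×0.89×4.54) = 1.696 K/W
1/R_core = 1/R_stud + 1/R_cav → R_core = 0.007916 K/W
R_outer = 0.025/(0.57×4.54) = 0.009661 K/W
R_total = 0.02069 K/W
Q = ΔT/R_total = 40/0.02069

Q ≈ 1930 W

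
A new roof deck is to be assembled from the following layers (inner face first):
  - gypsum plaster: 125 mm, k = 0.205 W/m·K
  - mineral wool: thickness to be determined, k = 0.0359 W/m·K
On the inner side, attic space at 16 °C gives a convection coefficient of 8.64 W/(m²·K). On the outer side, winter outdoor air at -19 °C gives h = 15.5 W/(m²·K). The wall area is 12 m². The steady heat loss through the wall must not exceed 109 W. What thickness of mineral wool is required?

L ≈ 110 mm

Series thermal resistances:
R_inner film = 1/(h_i·A) = 1/(8.64×12) = 0.009645 K/W
R_gypsum plaster = L/(kA) = 0.125/(0.205×12) = 0.05081 K/W
R_outer film = 1/(h_o·A) = 1/(15.5×12) = 0.005376 K/W
Sum of the known resistances R_other = 0.06583 K/W
Required total resistance R_tot = ΔT/Q_allow = 35/109 = 0.3211 K/W
R_mineral wool = R_tot − R_other = 0.2553 K/W
L = R·k·A = 0.2553×0.0359×12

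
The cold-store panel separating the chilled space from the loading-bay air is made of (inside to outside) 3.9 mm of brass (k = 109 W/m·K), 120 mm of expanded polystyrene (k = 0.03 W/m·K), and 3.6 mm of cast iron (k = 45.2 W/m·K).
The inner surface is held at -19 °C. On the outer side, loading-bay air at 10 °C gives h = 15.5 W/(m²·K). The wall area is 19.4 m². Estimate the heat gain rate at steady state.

Q ≈ 138 W

Using the resistance-network approach (series):
R_brass = L/(kA) = 0.0039/(109×19.4) = 1.844×10^-6 K/W
R_expanded polystyrene = L/(kA) = 0.12/(0.03×19.4) = 0.2062 K/W
R_cast iron = L/(kA) = 0.0036/(45.2×19.4) = 4.105×10^-6 K/W
R_outer film = 1/(h_o·A) = 1/(15.5×19.4) = 0.003326 K/W
R_total = 0.2095 K/W
Q = ΔT / R_total = 29 / 0.2095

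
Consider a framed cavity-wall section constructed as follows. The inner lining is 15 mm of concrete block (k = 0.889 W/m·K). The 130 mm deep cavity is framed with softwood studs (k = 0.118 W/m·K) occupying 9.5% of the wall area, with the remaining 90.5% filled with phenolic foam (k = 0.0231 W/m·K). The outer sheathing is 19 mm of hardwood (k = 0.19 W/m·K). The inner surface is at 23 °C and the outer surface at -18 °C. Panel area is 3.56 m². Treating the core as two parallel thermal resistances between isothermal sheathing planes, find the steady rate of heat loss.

Sheathing layers in series; stud and cavity paths in parallel between them.
R_inner = 0.015/(0.889×3.56) = 0.00474 K/W
R_stud  = 0.13/(0.118×0.095×3.56) = 3.258 K/W
R_cav   = 0.13/(0.0231×0.905×3.56) = 1.747 K/W
1/R_core = 1/R_stud + 1/R_cav → R_core = 1.137 K/W
R_outer = 0.019/(0.19×3.56) = 0.02809 K/W
R_total = 1.17 K/W
Q = ΔT/R_total = 41/1.17

Q ≈ 35 W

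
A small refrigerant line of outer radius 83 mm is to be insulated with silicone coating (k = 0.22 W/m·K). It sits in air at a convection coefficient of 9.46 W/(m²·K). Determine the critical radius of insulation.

r_cr ≈ 23.3 mm

For a cylinder r_cr = k/h = 0.22/9.46
r_cr = 23.3 mm; since the bare radius (83 mm) is above r_cr, any added insulation will reduce heat loss.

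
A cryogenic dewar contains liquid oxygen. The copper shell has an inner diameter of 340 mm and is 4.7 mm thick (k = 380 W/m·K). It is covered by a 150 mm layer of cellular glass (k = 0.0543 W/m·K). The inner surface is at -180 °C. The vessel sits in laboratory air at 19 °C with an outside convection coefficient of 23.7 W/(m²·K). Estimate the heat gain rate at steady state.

Radial (spherical) resistances in series:
R_copper shell = (1/0.17 − 1/0.1747)/(4π×380) = 3.314×10^-5 K/W
R_cellular glass = (1/0.1747 − 1/0.3247)/(4π×0.0543) = 3.875 K/W
R_outer film = 1/(h·4πr_o²) = 1/(23.7×4π×0.3247²) = 0.03185 K/W
R_total = 3.907 K/W
Q = ΔT/R_total = 199/3.907

Q ≈ 50.9 W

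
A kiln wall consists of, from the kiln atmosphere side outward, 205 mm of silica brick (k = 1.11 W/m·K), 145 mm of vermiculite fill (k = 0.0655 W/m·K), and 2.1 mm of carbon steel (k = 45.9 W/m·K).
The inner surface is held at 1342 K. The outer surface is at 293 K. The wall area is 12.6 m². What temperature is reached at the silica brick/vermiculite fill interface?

Treating each layer as a thermal resistance in series:
R_silica brick = L/(kA) = 0.205/(1.11×12.6) = 0.01466 K/W
R_vermiculite fill = L/(kA) = 0.145/(0.0655×12.6) = 0.1757 K/W
R_carbon steel = L/(kA) = 0.0021/(45.9×12.6) = 3.631×10^-6 K/W
R_total = 0.1904 K/W;  Q = ΔT/R_total = 1049/0.1904 = 5511 W
T_interface = T_inner − Q·ΣR(inner→interface) = 1342 − 5510×0.01466

T ≈ 1260 K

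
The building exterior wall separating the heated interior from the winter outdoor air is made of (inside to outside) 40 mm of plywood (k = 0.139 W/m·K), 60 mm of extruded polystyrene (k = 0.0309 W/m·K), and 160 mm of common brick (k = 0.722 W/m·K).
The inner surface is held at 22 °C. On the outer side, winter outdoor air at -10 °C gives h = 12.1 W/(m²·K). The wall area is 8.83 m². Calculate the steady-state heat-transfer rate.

Q ≈ 112 W

Treating each layer as a thermal resistance in series:
R_plywood = L/(kA) = 0.04/(0.139×8.83) = 0.03259 K/W
R_extruded polystyrene = L/(kA) = 0.06/(0.0309×8.83) = 0.2199 K/W
R_common brick = L/(kA) = 0.16/(0.722×8.83) = 0.0251 K/W
R_outer film = 1/(h_o·A) = 1/(12.1×8.83) = 0.00936 K/W
R_total = 0.287 K/W
Q = ΔT / R_total = 32 / 0.287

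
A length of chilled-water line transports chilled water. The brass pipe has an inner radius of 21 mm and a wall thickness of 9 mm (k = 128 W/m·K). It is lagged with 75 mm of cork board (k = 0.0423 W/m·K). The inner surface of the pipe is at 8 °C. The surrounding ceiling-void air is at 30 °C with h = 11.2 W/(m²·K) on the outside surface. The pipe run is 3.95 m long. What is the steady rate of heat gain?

Treating each annulus and film as a series resistance:
R_brass pipe wall = ln(30/21)/(2π×128×3.95) = 1.123×10^-4 K/W
R_cork board = ln(105/30)/(2π×0.0423×3.95) = 1.193 K/W
R_outer film = 1/(h_o·2πr_oL) = 1/(11.2×2π×0.105×3.95) = 0.03426 K/W
R_total = 1.228 K/W
Q = ΔT/R_total = 22/1.228

Q ≈ 17.9 W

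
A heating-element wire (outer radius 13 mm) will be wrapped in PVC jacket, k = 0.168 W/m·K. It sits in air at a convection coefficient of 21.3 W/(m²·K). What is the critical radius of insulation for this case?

r_cr ≈ 7.89 mm

For a cylinder r_cr = k/h = 0.168/21.3
r_cr = 7.89 mm; since the bare radius (13 mm) is above r_cr, any added insulation will reduce heat loss.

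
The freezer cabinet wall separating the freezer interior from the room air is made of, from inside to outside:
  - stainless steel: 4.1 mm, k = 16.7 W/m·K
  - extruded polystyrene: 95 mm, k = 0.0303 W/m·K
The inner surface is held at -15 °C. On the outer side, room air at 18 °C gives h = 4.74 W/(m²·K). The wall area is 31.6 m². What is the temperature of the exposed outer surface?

T ≈ 15.9 °C

Treating each layer as a thermal resistance in series:
R_stainless steel = L/(kA) = 0.0041/(16.7×31.6) = 7.769×10^-6 K/W
R_extruded polystyrene = L/(kA) = 0.095/(0.0303×31.6) = 0.09922 K/W
R_outer film = 1/(h_o·A) = 1/(4.74×31.6) = 0.006676 K/W
R_total = 0.1059 K/W;  Q = ΔT/R_total = 33/0.1059 = 311.6 W
T_interface = T_inner + Q·ΣR(inner→interface) = -15 + 312×0.09923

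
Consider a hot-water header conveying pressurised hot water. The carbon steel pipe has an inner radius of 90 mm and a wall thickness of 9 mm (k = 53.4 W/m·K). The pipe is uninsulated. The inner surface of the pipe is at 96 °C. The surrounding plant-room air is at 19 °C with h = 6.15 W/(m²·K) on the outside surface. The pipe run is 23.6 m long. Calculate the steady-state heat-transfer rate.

Radial resistances (cylindrical: R_cond = ln(r_o/r_i)/(2πkL), R_conv = 1/(h·2πrL)):
R_carbon steel pipe wall = ln(99/90)/(2π×53.4×23.6) = 1.204×10^-5 K/W
R_outer film = 1/(h_o·2πr_oL) = 1/(6.15×2π×0.099×23.6) = 0.01108 K/W
R_total = 0.01109 K/W
Q = ΔT/R_total = 77/0.01109

Q ≈ 6940 W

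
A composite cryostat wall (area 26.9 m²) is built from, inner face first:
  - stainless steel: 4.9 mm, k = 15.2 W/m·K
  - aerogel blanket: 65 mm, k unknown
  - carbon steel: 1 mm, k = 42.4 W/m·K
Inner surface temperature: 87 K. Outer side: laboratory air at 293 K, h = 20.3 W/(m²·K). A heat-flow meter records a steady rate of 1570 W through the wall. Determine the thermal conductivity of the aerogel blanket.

Model the wall as resistances in series:
R_stainless steel = L/(kA) = 0.0049/(15.2×26.9) = 1.198×10^-5 K/W
R_carbon steel = L/(kA) = 0.001/(42.4×26.9) = 8.768×10^-7 K/W
R_outer film = 1/(h_o·A) = 1/(20.3×26.9) = 0.001831 K/W
Sum of known resistances R_other = 0.001844 K/W
Total R = ΔT/Q = 206/1570 = 0.1312 K/W
R_aerogel blanket = R_total − R_other = 0.1294 K/W
k = L/(R·A) = 0.065/(0.1294×26.9)

k ≈ 0.0187 W/(m·K)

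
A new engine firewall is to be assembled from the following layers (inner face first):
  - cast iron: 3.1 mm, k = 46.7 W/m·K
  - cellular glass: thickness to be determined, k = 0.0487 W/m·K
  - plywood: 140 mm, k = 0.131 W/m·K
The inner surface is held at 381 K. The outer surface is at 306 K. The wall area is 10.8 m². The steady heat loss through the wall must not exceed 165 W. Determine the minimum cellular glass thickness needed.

Treating each layer as a thermal resistance in series:
R_cast iron = L/(kA) = 0.0031/(46.7×10.8) = 6.146×10^-6 K/W
R_plywood = L/(kA) = 0.14/(0.131×10.8) = 0.09895 K/W
Sum of the known resistances R_other = 0.09896 K/W
Required total resistance R_tot = ΔT/Q_allow = 75/165 = 0.4545 K/W
R_cellular glass = R_tot − R_other = 0.3556 K/W
L = R·k·A = 0.3556×0.0487×10.8

L ≈ 187 mm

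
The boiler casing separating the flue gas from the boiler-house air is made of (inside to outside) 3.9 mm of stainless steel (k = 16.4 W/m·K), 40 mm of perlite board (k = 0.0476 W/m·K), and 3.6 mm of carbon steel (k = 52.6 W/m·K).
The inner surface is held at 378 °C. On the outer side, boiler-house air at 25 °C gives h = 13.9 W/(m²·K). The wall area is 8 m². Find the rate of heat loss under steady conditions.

Using the resistance-network approach (series):
R_stainless steel = L/(kA) = 0.0039/(16.4×8) = 2.973×10^-5 K/W
R_perlite board = L/(kA) = 0.04/(0.0476×8) = 0.105 K/W
R_carbon steel = L/(kA) = 0.0036/(52.6×8) = 8.555×10^-6 K/W
R_outer film = 1/(h_o·A) = 1/(13.9×8) = 0.008993 K/W
R_total = 0.1141 K/W
Q = ΔT / R_total = 353 / 0.1141

Q ≈ 3090 W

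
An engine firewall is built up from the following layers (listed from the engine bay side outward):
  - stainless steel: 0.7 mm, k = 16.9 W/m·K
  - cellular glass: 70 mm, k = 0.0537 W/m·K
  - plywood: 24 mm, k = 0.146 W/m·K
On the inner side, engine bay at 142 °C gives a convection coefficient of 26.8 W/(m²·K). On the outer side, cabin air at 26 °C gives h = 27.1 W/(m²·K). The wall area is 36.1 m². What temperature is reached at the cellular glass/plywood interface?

Treating each layer as a thermal resistance in series:
R_inner film = 1/(h_i·A) = 1/(26.8×36.1) = 0.001034 K/W
R_stainless steel = L/(kA) = 0.0007/(16.9×36.1) = 1.147×10^-6 K/W
R_cellular glass = L/(kA) = 0.07/(0.0537×36.1) = 0.03611 K/W
R_plywood = L/(kA) = 0.024/(0.146×36.1) = 0.004554 K/W
R_outer film = 1/(h_o·A) = 1/(27.1×36.1) = 0.001022 K/W
R_total = 0.04272 K/W;  Q = ΔT/R_total = 116/0.04272 = 2715 W
T_interface = T_inner − Q·ΣR(inner→interface) = 142 − 2720×0.03714

T ≈ 41.1 °C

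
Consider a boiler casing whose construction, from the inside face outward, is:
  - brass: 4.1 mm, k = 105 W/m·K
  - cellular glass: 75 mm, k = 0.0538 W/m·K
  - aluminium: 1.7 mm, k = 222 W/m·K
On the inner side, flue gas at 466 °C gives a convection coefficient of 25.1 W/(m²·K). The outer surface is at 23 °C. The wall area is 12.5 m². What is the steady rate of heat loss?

Model the wall as resistances in series:
R_inner film = 1/(h_i·A) = 1/(25.1×12.5) = 0.003187 K/W
R_brass = L/(kA) = 0.0041/(105×12.5) = 3.124×10^-6 K/W
R_cellular glass = L/(kA) = 0.075/(0.0538×12.5) = 0.1115 K/W
R_aluminium = L/(kA) = 0.0017/(222×12.5) = 6.126×10^-7 K/W
R_total = 0.1147 K/W
Q = ΔT / R_total = 443 / 0.1147

Q ≈ 3860 W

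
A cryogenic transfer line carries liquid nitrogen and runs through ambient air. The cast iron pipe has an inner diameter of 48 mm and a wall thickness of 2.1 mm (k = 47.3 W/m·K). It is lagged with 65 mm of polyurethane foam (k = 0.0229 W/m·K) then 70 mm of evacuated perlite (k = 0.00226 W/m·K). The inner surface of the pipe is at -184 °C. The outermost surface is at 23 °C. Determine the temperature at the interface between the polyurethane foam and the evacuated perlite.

Cylindrical conduction, so R = ln(r₂/r₁)/(2πkL) per layer, in series:
R_cast iron pipe wall = ln(26.1/24)/(2π×47.3×1) = 2.822×10^-4 K/W
R_polyurethane foam = ln(91.1/26.1)/(2π×0.0229×1) = 8.688 K/W
R_evacuated perlite = ln(161.1/91.1)/(2π×0.00226×1) = 40.15 K/W
R_total = 48.83 K/W
Q = ΔT/R_total = 207/48.83
Q = 4.24 W/m
T_interface = T_inner + Q·ΣR(inner→interface) = -184 + 4.24×8.688

T ≈ -147 °C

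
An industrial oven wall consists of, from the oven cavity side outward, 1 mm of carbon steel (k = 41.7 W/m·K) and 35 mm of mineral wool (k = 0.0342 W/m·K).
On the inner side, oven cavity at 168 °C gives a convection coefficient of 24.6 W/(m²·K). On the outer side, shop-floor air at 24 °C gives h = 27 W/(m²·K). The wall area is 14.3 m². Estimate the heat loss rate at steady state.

Q ≈ 1870 W

Using the resistance-network approach (series):
R_inner film = 1/(h_i·A) = 1/(24.6×14.3) = 0.002843 K/W
R_carbon steel = L/(kA) = 0.001/(41.7×14.3) = 1.677×10^-6 K/W
R_mineral wool = L/(kA) = 0.035/(0.0342×14.3) = 0.07157 K/W
R_outer film = 1/(h_o·A) = 1/(27×14.3) = 0.00259 K/W
R_total = 0.077 K/W
Q = ΔT / R_total = 144 / 0.077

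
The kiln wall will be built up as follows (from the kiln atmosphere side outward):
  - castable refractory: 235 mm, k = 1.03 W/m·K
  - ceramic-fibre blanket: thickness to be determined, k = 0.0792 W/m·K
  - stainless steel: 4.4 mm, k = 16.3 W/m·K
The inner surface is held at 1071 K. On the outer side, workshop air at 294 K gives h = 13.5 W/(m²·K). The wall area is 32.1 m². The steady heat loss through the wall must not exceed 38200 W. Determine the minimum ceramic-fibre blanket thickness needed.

Treating each layer as a thermal resistance in series:
R_castable refractory = L/(kA) = 0.235/(1.03×32.1) = 0.007108 K/W
R_stainless steel = L/(kA) = 0.0044/(16.3×32.1) = 8.409×10^-6 K/W
R_outer film = 1/(h_o·A) = 1/(13.5×32.1) = 0.002308 K/W
Sum of the known resistances R_other = 0.009424 K/W
Required total resistance R_tot = ΔT/Q_allow = 777/38200 = 0.02034 K/W
R_ceramic-fibre blanket = R_tot − R_other = 0.01092 K/W
L = R·k·A = 0.01092×0.0792×32.1

L ≈ 27.8 mm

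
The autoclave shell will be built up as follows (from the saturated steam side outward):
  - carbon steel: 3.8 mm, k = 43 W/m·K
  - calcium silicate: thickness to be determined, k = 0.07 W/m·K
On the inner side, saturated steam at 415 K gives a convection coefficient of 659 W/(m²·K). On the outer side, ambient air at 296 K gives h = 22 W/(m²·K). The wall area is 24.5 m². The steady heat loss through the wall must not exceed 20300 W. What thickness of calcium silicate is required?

Thermal resistances in series:
R_inner film = 1/(h_i·A) = 1/(659×24.5) = 6.194×10^-5 K/W
R_carbon steel = L/(kA) = 0.0038/(43×24.5) = 3.607×10^-6 K/W
R_outer film = 1/(h_o·A) = 1/(22×24.5) = 0.001855 K/W
Sum of the known resistances R_other = 0.001921 K/W
Required total resistance R_tot = ΔT/Q_allow = 119/20300 = 0.005862 K/W
R_calcium silicate = R_tot − R_other = 0.003941 K/W
L = R·k·A = 0.003941×0.07×24.5

L ≈ 6.76 mm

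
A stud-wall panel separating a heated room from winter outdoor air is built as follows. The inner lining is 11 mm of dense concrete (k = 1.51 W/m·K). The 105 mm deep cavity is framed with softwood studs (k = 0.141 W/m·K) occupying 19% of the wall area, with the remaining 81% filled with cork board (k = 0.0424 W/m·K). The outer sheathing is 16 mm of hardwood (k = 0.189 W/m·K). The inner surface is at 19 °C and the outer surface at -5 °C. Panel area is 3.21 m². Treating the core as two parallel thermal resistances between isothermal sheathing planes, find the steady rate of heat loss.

Sheathing layers in series; stud and cavity paths in parallel between them.
R_inner = 0.011/(1.51×3.21) = 0.002269 K/W
R_stud  = 0.105/(0.141×0.19×3.21) = 1.221 K/W
R_cav   = 0.105/(0.0424×0.81×3.21) = 0.9524 K/W
1/R_core = 1/R_stud + 1/R_cav → R_core = 0.5351 K/W
R_outer = 0.016/(0.189×3.21) = 0.02637 K/W
R_total = 0.5637 K/W
Q = ΔT/R_total = 24/0.5637

Q ≈ 42.6 W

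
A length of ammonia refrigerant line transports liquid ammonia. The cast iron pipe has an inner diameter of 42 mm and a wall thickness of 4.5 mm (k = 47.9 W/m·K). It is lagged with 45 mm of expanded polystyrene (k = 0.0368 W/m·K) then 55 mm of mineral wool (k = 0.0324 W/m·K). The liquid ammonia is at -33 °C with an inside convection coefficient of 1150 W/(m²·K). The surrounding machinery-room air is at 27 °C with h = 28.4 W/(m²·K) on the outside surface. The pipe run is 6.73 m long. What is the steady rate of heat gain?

Treating each annulus and film as a series resistance:
R_inner film = 1/(h_i·2πr₁L) = 1/(1150×2π×0.021×6.73) = 9.792×10^-4 K/W
R_cast iron pipe wall = ln(25.5/21)/(2π×47.9×6.73) = 9.586×10^-5 K/W
R_expanded polystyrene = ln(70.5/25.5)/(2π×0.0368×6.73) = 0.6535 K/W
R_mineral wool = ln(125.5/70.5)/(2π×0.0324×6.73) = 0.4209 K/W
R_outer film = 1/(h_o·2πr_oL) = 1/(28.4×2π×0.1255×6.73) = 0.006635 K/W
R_total = 1.082 K/W
Q = ΔT/R_total = 60/1.082

Q ≈ 55.4 W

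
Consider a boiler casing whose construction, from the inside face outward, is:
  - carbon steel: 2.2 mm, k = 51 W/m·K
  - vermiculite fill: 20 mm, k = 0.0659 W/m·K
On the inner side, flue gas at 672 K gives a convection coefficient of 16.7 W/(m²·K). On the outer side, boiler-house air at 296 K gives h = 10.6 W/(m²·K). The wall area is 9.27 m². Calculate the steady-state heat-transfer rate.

Q ≈ 7610 W

Thermal resistances in series:
R_inner film = 1/(h_i·A) = 1/(16.7×9.27) = 0.00646 K/W
R_carbon steel = L/(kA) = 0.0022/(51×9.27) = 4.653×10^-6 K/W
R_vermiculite fill = L/(kA) = 0.02/(0.0659×9.27) = 0.03274 K/W
R_outer film = 1/(h_o·A) = 1/(10.6×9.27) = 0.01018 K/W
R_total = 0.04938 K/W
Q = ΔT / R_total = 376 / 0.04938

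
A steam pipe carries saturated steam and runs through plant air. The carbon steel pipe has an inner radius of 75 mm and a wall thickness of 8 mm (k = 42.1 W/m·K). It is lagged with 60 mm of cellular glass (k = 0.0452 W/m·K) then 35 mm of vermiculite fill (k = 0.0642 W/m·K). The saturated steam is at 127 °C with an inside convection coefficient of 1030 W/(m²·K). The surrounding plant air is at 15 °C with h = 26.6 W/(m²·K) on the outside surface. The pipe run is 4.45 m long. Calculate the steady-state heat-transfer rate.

Q ≈ 200 W

For a radial system each layer contributes R = ln(r_out/r_in)/(2πkL); films add R = 1/(hA).
R_inner film = 1/(h_i·2πr₁L) = 1/(1030×2π×0.075×4.45) = 4.63×10^-4 K/W
R_carbon steel pipe wall = ln(83/75)/(2π×42.1×4.45) = 8.61×10^-5 K/W
R_cellular glass = ln(143/83)/(2π×0.0452×4.45) = 0.4305 K/W
R_vermiculite fill = ln(178/143)/(2π×0.0642×4.45) = 0.122 K/W
R_outer film = 1/(h_o·2πr_oL) = 1/(26.6×2π×0.178×4.45) = 0.007554 K/W
R_total = 0.5605 K/W
Q = ΔT/R_total = 112/0.5605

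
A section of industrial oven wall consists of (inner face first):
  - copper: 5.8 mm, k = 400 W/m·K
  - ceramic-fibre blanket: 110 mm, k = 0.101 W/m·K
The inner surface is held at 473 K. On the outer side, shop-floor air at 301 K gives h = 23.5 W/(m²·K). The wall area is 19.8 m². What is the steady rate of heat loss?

Using the resistance-network approach (series):
R_copper = L/(kA) = 0.0058/(400×19.8) = 7.323×10^-7 K/W
R_ceramic-fibre blanket = L/(kA) = 0.11/(0.101×19.8) = 0.05501 K/W
R_outer film = 1/(h_o·A) = 1/(23.5×19.8) = 0.002149 K/W
R_total = 0.05716 K/W
Q = ΔT / R_total = 172 / 0.05716

Q ≈ 3010 W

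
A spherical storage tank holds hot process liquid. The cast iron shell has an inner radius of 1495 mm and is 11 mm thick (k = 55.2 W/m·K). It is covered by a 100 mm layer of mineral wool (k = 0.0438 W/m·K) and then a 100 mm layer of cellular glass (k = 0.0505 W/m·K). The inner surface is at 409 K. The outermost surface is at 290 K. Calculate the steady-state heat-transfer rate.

Q ≈ 897 W

Spherical conduction: R = (1/r_in − 1/r_out)/(4πk) per layer; series-sum.
R_cast iron shell = (1/1.495 − 1/1.506)/(4π×55.2) = 7.043×10^-6 K/W
R_mineral wool = (1/1.506 − 1/1.606)/(4π×0.0438) = 0.07512 K/W
R_cellular glass = (1/1.606 − 1/1.706)/(4π×0.0505) = 0.05751 K/W
R_total = 0.1326 K/W
Q = ΔT/R_total = 119/0.1326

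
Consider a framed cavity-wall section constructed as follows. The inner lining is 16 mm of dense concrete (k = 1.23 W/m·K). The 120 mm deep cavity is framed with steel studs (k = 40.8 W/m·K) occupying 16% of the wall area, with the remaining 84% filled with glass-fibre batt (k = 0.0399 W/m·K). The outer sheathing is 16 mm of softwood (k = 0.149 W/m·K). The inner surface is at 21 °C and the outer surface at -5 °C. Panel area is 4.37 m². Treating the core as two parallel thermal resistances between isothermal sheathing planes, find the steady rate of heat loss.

Q ≈ 819 W

Sheathing layers in series; stud and cavity paths in parallel between them.
R_inner = 0.016/(1.23×4.37) = 0.002977 K/W
R_stud  = 0.12/(40.8×0.16×4.37) = 0.004206 K/W
R_cav   = 0.12/(0.0399×0.84×4.37) = 0.8193 K/W
1/R_core = 1/R_stud + 1/R_cav → R_core = 0.004185 K/W
R_outer = 0.016/(0.149×4.37) = 0.02457 K/W
R_total = 0.03173 K/W
Q = ΔT/R_total = 26/0.03173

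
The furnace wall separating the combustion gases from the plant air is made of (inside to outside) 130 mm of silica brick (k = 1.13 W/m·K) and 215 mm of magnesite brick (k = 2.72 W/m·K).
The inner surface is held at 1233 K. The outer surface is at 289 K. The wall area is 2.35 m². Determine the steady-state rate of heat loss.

Using the resistance-network approach (series):
R_silica brick = L/(kA) = 0.13/(1.13×2.35) = 0.04895 K/W
R_magnesite brick = L/(kA) = 0.215/(2.72×2.35) = 0.03364 K/W
R_total = 0.08259 K/W
Q = ΔT / R_total = 944 / 0.08259

Q ≈ 11400 W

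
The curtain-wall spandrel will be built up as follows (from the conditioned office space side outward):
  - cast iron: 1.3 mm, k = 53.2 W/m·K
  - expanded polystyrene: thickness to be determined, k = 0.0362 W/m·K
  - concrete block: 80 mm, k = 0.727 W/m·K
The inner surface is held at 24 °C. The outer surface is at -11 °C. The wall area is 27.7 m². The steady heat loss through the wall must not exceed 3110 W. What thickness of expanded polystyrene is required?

Thermal resistances in series:
R_cast iron = L/(kA) = 0.0013/(53.2×27.7) = 8.822×10^-7 K/W
R_concrete block = L/(kA) = 0.08/(0.727×27.7) = 0.003973 K/W
Sum of the known resistances R_other = 0.003973 K/W
Required total resistance R_tot = ΔT/Q_allow = 35/3110 = 0.01125 K/W
R_expanded polystyrene = R_tot − R_other = 0.007281 K/W
L = R·k·A = 0.007281×0.0362×27.7

L ≈ 7.3 mm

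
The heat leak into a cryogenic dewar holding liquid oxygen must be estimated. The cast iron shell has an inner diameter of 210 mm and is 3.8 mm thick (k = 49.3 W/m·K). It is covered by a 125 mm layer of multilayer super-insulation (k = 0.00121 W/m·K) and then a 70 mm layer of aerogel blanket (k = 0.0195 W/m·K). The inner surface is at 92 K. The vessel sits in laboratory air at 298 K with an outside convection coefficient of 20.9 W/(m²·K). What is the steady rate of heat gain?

Radial (spherical) resistances in series:
R_cast iron shell = (1/0.105 − 1/0.1088)/(4π×49.3) = 5.369×10^-4 K/W
R_multilayer super-insulation = (1/0.1088 − 1/0.2338)/(4π×0.00121) = 323.2 K/W
R_aerogel blanket = (1/0.2338 − 1/0.3038)/(4π×0.0195) = 4.022 K/W
R_outer film = 1/(h·4πr_o²) = 1/(20.9×4π×0.3038²) = 0.04125 K/W
R_total = 327.2 K/W
Q = ΔT/R_total = 206/327.2

Q ≈ 0.63 W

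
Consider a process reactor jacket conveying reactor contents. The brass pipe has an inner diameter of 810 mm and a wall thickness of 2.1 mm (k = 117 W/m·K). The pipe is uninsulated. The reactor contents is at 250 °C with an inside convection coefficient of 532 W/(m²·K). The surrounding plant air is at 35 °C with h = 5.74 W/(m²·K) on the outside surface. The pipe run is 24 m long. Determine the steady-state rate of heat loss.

For a radial system each layer contributes R = ln(r_out/r_in)/(2πkL); films add R = 1/(hA).
R_inner film = 1/(h_i·2πr₁L) = 1/(532×2π×0.405×24) = 3.078×10^-5 K/W
R_brass pipe wall = ln(407.1/405)/(2π×117×24) = 2.931×10^-7 K/W
R_outer film = 1/(h_o·2πr_oL) = 1/(5.74×2π×0.4071×24) = 0.002838 K/W
R_total = 0.002869 K/W
Q = ΔT/R_total = 215/0.002869

Q ≈ 74900 W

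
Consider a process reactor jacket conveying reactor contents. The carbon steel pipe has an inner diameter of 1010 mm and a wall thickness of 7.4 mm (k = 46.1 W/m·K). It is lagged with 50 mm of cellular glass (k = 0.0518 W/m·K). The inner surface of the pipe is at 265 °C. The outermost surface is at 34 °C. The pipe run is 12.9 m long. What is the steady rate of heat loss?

For a radial system each layer contributes R = ln(r_out/r_in)/(2πkL); films add R = 1/(hA).
R_carbon steel pipe wall = ln(512.4/505)/(2π×46.1×12.9) = 3.893×10^-6 K/W
R_cellular glass = ln(562.4/512.4)/(2π×0.0518×12.9) = 0.02218 K/W
R_total = 0.02218 K/W
Q = ΔT/R_total = 231/0.02218

Q ≈ 10400 W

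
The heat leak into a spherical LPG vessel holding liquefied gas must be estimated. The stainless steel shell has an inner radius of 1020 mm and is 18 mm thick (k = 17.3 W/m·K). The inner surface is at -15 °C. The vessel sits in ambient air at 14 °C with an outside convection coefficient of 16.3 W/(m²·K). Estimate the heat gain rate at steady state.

Each spherical layer contributes R = (1/r_i − 1/r_o)/(4πk):
R_stainless steel shell = (1/1.02 − 1/1.038)/(4π×17.3) = 7.82×10^-5 K/W
R_outer film = 1/(h·4πr_o²) = 1/(16.3×4π×1.038²) = 0.004531 K/W
R_total = 0.004609 K/W
Q = ΔT/R_total = 29/0.004609

Q ≈ 6290 W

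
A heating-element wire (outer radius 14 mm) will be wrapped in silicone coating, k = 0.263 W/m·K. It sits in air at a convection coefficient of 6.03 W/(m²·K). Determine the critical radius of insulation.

r_cr ≈ 43.6 mm

For a cylinder r_cr = k/h = 0.263/6.03
r_cr = 43.6 mm; since the bare radius (14 mm) is below r_cr, adding a thin layer of insulation will *increase* heat loss.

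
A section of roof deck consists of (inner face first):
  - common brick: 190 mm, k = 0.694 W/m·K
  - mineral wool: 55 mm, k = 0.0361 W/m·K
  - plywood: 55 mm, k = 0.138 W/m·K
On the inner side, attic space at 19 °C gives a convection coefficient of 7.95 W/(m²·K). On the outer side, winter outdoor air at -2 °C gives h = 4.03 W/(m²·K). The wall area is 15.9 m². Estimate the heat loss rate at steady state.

Series thermal resistances:
R_inner film = 1/(h_i·A) = 1/(7.95×15.9) = 0.007911 K/W
R_common brick = L/(kA) = 0.19/(0.694×15.9) = 0.01722 K/W
R_mineral wool = L/(kA) = 0.055/(0.0361×15.9) = 0.09582 K/W
R_plywood = L/(kA) = 0.055/(0.138×15.9) = 0.02507 K/W
R_outer film = 1/(h_o·A) = 1/(4.03×15.9) = 0.01561 K/W
R_total = 0.1616 K/W
Q = ΔT / R_total = 21 / 0.1616

Q ≈ 130 W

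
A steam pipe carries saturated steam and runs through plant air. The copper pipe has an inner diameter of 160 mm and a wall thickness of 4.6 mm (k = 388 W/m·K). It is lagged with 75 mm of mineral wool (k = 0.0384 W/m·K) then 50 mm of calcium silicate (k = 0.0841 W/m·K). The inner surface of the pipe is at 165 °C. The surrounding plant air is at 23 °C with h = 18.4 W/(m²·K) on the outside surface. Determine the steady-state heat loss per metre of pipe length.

q′ ≈ 44.5 W/m

Per-layer cylindrical resistances, series-summed:
R_copper pipe wall = ln(84.6/80)/(2π×388×1) = 2.293×10^-5 K/W
R_mineral wool = ln(159.6/84.6)/(2π×0.0384×1) = 2.631 K/W
R_calcium silicate = ln(209.6/159.6)/(2π×0.0841×1) = 0.5157 K/W
R_outer film = 1/(h_o·2πr_oL) = 1/(18.4×2π×0.2096×1) = 0.04127 K/W
R_total = 3.188 K/W
Q = ΔT/R_total = 142/3.188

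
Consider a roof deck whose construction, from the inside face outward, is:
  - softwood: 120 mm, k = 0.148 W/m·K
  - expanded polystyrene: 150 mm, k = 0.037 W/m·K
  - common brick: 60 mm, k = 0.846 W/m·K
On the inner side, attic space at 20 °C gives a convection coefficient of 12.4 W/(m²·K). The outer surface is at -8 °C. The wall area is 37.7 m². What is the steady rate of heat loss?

Model the wall as resistances in series:
R_inner film = 1/(h_i·A) = 1/(12.4×37.7) = 0.002139 K/W
R_softwood = L/(kA) = 0.12/(0.148×37.7) = 0.02151 K/W
R_expanded polystyrene = L/(kA) = 0.15/(0.037×37.7) = 0.1075 K/W
R_common brick = L/(kA) = 0.06/(0.846×37.7) = 0.001881 K/W
R_total = 0.1331 K/W
Q = ΔT / R_total = 28 / 0.1331

Q ≈ 210 W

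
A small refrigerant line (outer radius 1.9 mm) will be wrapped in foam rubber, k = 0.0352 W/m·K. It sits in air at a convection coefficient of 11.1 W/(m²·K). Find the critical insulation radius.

For a cylinder r_cr = k/h = 0.0352/11.1
r_cr = 3.17 mm; since the bare radius (1.9 mm) is below r_cr, adding a thin layer of insulation will *increase* heat loss.

r_cr ≈ 3.17 mm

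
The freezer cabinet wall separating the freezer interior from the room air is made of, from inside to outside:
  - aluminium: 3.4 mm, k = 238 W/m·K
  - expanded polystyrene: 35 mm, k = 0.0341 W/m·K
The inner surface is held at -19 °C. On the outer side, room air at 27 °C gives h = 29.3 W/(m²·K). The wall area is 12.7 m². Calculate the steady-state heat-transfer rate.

Q ≈ 551 W

Treating each layer as a thermal resistance in series:
R_aluminium = L/(kA) = 0.0034/(238×12.7) = 1.125×10^-6 K/W
R_expanded polystyrene = L/(kA) = 0.035/(0.0341×12.7) = 0.08082 K/W
R_outer film = 1/(h_o·A) = 1/(29.3×12.7) = 0.002687 K/W
R_total = 0.08351 K/W
Q = ΔT / R_total = 46 / 0.08351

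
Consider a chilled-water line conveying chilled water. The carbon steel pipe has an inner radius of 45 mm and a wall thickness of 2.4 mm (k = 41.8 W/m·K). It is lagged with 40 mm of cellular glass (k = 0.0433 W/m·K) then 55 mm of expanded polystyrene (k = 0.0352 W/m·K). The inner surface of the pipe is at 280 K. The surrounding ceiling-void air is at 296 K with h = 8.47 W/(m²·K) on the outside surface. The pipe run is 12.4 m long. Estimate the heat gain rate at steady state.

Cylindrical conduction, so R = ln(r₂/r₁)/(2πkL) per layer, in series:
R_carbon steel pipe wall = ln(47.4/45)/(2π×41.8×12.4) = 1.595×10^-5 K/W
R_cellular glass = ln(87.4/47.4)/(2π×0.0433×12.4) = 0.1814 K/W
R_expanded polystyrene = ln(142.4/87.4)/(2π×0.0352×12.4) = 0.178 K/W
R_outer film = 1/(h_o·2πr_oL) = 1/(8.47×2π×0.1424×12.4) = 0.01064 K/W
R_total = 0.37 K/W
Q = ΔT/R_total = 16/0.37

Q ≈ 43.2 W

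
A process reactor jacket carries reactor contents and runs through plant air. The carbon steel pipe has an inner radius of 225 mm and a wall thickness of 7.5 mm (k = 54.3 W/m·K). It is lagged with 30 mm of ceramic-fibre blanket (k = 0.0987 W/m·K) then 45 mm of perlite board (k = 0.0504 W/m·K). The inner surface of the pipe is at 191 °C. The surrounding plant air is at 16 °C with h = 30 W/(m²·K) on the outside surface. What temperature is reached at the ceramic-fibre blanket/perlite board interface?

For a radial system each layer contributes R = ln(r_out/r_in)/(2πkL); films add R = 1/(hA).
R_carbon steel pipe wall = ln(232.5/225)/(2π×54.3×1) = 9.611×10^-5 K/W
R_ceramic-fibre blanket = ln(262.5/232.5)/(2π×0.0987×1) = 0.1957 K/W
R_perlite board = ln(307.5/262.5)/(2π×0.0504×1) = 0.4996 K/W
R_outer film = 1/(h_o·2πr_oL) = 1/(30×2π×0.3075×1) = 0.01725 K/W
R_total = 0.7127 K/W
Q = ΔT/R_total = 175/0.7127
Q = 246 W/m
T_interface = T_inner − Q·ΣR(inner→interface) = 191 − 246×0.1958

T ≈ 143 °C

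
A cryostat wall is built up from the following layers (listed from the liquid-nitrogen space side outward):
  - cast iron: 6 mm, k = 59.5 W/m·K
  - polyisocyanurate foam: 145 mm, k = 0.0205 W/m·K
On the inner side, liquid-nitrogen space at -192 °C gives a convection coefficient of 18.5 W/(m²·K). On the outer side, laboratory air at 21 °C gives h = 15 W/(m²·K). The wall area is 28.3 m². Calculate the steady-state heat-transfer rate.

Q ≈ 838 W

Treating each layer as a thermal resistance in series:
R_inner film = 1/(h_i·A) = 1/(18.5×28.3) = 0.00191 K/W
R_cast iron = L/(kA) = 0.006/(59.5×28.3) = 3.563×10^-6 K/W
R_polyisocyanurate foam = L/(kA) = 0.145/(0.0205×28.3) = 0.2499 K/W
R_outer film = 1/(h_o·A) = 1/(15×28.3) = 0.002356 K/W
R_total = 0.2542 K/W
Q = ΔT / R_total = 213 / 0.2542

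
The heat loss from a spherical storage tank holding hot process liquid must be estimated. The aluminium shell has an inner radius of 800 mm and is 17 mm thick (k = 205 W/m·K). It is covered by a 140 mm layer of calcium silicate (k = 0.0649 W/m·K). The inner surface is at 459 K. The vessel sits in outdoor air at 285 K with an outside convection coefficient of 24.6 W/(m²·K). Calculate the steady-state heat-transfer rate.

Q ≈ 780 W

Radial (spherical) resistances in series:
R_aluminium shell = (1/0.8 − 1/0.817)/(4π×205) = 1.01×10^-5 K/W
R_calcium silicate = (1/0.817 − 1/0.957)/(4π×0.0649) = 0.2196 K/W
R_outer film = 1/(h·4πr_o²) = 1/(24.6×4π×0.957²) = 0.003532 K/W
R_total = 0.2231 K/W
Q = ΔT/R_total = 174/0.2231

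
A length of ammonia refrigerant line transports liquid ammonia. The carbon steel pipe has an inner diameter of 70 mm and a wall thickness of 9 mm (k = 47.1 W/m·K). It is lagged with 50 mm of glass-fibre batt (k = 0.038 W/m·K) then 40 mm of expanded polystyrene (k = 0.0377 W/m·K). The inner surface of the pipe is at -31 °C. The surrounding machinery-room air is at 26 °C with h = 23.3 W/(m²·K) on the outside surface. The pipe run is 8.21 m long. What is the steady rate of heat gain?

Q ≈ 99 W

Radial resistances (cylindrical: R_cond = ln(r_o/r_i)/(2πkL), R_conv = 1/(h·2πrL)):
R_carbon steel pipe wall = ln(44/35)/(2π×47.1×8.21) = 9.419×10^-5 K/W
R_glass-fibre batt = ln(94/44)/(2π×0.038×8.21) = 0.3873 K/W
R_expanded polystyrene = ln(134/94)/(2π×0.0377×8.21) = 0.1823 K/W
R_outer film = 1/(h_o·2πr_oL) = 1/(23.3×2π×0.134×8.21) = 0.006209 K/W
R_total = 0.5759 K/W
Q = ΔT/R_total = 57/0.5759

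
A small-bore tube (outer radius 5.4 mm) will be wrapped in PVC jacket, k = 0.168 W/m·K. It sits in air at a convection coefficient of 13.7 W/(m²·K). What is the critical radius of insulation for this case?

For a cylinder r_cr = k/h = 0.168/13.7
r_cr = 12.3 mm; since the bare radius (5.4 mm) is below r_cr, adding a thin layer of insulation will *increase* heat loss.

r_cr ≈ 12.3 mm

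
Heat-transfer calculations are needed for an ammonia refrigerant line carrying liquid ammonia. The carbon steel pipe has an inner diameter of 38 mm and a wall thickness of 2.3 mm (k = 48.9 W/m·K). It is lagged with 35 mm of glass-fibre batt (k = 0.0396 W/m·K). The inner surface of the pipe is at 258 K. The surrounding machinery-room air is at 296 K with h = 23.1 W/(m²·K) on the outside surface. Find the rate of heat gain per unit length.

q′ ≈ 9.43 W/m

Radial resistances (cylindrical: R_cond = ln(r_o/r_i)/(2πkL), R_conv = 1/(h·2πrL)):
R_carbon steel pipe wall = ln(21.3/19)/(2π×48.9×1) = 3.719×10^-4 K/W
R_glass-fibre batt = ln(56.3/21.3)/(2π×0.0396×1) = 3.906 K/W
R_outer film = 1/(h_o·2πr_oL) = 1/(23.1×2π×0.0563×1) = 0.1224 K/W
R_total = 4.029 K/W
Q = ΔT/R_total = 38/4.029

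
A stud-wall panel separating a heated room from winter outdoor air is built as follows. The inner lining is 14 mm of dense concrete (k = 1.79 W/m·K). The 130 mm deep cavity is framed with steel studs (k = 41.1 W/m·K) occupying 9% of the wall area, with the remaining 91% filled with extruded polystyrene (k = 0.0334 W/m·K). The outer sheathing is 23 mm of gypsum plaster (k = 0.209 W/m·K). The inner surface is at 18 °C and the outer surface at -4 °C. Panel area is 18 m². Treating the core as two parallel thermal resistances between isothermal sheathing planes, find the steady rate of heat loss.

Q ≈ 2590 W

Sheathing layers in series; stud and cavity paths in parallel between them.
R_inner = 0.014/(1.79×18) = 4.345×10^-4 K/W
R_stud  = 0.13/(41.1×0.09×18) = 0.001952 K/W
R_cav   = 0.13/(0.0334×0.91×18) = 0.2376 K/W
1/R_core = 1/R_stud + 1/R_cav → R_core = 0.001937 K/W
R_outer = 0.023/(0.209×18) = 0.006114 K/W
R_total = 0.008485 K/W
Q = ΔT/R_total = 22/0.008485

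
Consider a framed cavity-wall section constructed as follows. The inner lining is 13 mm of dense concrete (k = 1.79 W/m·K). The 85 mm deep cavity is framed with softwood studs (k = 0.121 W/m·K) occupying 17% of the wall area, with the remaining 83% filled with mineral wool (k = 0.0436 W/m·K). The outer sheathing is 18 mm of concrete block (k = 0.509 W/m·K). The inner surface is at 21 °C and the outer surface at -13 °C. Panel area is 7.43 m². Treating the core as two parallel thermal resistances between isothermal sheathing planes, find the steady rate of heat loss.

Q ≈ 164 W

Sheathing layers in series; stud and cavity paths in parallel between them.
R_inner = 0.013/(1.79×7.43) = 9.775×10^-4 K/W
R_stud  = 0.085/(0.121×0.17×7.43) = 0.5562 K/W
R_cav   = 0.085/(0.0436×0.83×7.43) = 0.3161 K/W
1/R_core = 1/R_stud + 1/R_cav → R_core = 0.2016 K/W
R_outer = 0.018/(0.509×7.43) = 0.00476 K/W
R_total = 0.2073 K/W
Q = ΔT/R_total = 34/0.2073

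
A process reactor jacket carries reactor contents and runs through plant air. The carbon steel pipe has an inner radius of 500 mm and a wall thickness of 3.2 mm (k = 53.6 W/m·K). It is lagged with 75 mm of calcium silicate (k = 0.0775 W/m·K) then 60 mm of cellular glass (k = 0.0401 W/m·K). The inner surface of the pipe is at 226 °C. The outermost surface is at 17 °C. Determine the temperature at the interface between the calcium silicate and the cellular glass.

Treating each annulus and film as a series resistance:
R_carbon steel pipe wall = ln(503.2/500)/(2π×53.6×1) = 1.894×10^-5 K/W
R_calcium silicate = ln(578.2/503.2)/(2π×0.0775×1) = 0.2853 K/W
R_cellular glass = ln(638.2/578.2)/(2π×0.0401×1) = 0.3919 K/W
R_total = 0.6772 K/W
Q = ΔT/R_total = 209/0.6772
Q = 309 W/m
T_interface = T_inner − Q·ΣR(inner→interface) = 226 − 309×0.2853

T ≈ 138 °C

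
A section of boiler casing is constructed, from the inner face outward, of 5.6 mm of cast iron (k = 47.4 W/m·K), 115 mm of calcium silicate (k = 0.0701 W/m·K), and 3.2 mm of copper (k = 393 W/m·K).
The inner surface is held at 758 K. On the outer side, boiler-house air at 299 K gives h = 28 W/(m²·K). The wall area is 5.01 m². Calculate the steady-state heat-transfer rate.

Q ≈ 1370 W

Series thermal resistances:
R_cast iron = L/(kA) = 0.0056/(47.4×5.01) = 2.358×10^-5 K/W
R_calcium silicate = L/(kA) = 0.115/(0.0701×5.01) = 0.3274 K/W
R_copper = L/(kA) = 0.0032/(393×5.01) = 1.625×10^-6 K/W
R_outer film = 1/(h_o·A) = 1/(28×5.01) = 0.007129 K/W
R_total = 0.3346 K/W
Q = ΔT / R_total = 459 / 0.3346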